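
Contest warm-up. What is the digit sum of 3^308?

711

3^308 = 898144994103398334879090065653881441055968306997838920689381527104178990481571441531923152587475144448311428414763438914899457039675729976927532561
Sum of its 147 digits: 711.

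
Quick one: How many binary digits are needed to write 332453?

19

332453 in base 2 is 1010001001010100101, which has 19 digits.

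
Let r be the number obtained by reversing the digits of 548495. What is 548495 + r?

1143340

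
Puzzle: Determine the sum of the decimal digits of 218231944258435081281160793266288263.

150

2+1+8+2+3+1+9+4+4+2+5+8+4+3+5+0+8+1+2+8+1+1+6+0+7+9+3+2+6+6+2+8+8+2+6+3 = 150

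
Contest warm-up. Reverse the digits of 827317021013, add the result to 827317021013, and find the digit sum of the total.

Reversal of 827317021013 is 310120713728; 827317021013 + 310120713728 = 1137437734741.
Digit sum of 1137437734741: 1+1+3+7+4+3+7+7+3+4+7+4+1 = 52.

52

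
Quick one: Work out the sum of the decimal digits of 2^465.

584

2^465 = 95268205270873786358080970147496530326800480428008152797215483387004752771599292606210513399154418065180265231976520474104247304665780191232
Sum of its 140 digits: 584.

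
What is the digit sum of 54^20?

162

54^20 = 44450351179593105816204799588171776
Sum of its 35 digits: 162.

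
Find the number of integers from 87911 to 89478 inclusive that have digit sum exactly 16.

The integers in [87911, 89478] that have digit sum exactly 16: 88000.
1 qualifies.

1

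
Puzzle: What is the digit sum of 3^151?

315

3^151 = 1109965455105380918774102347355089932559419301169168921445553215905244747
Sum of its 73 digits: 315.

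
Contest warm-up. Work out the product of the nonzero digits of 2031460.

2×3×1×4×6 = 144

144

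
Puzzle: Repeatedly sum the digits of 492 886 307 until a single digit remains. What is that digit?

2

4+9+2+8+8+6+3+0+7 = 47
4+7 = 11
1+1 = 2
(Equivalently, 492 886 307 mod 9 = 2.)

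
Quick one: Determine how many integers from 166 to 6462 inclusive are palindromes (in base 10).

The integers in [166, 6462] that are palindromes (in base 10): 171, 181, 191, 202, 212, 222, …, 6336, 6446.
138 qualify.

138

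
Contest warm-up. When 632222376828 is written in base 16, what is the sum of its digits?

63

632222376828 in base 16 is 933363E37C.
Digit sum: 9+3+3+3+6+3+14+3+7+12 = 63.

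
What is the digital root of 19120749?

6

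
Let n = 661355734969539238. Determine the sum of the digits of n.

94

6+6+1+3+5+5+7+3+4+9+6+9+5+3+9+2+3+8 = 94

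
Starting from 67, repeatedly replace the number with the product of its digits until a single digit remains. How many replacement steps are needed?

67 → 42 → 8 (2 steps)

2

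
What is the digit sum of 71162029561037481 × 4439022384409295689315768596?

71162029561037481 × 4439022384409295689315768596 = 315889842141441384364268641503718710678746676
Sum of its 45 digits: 207.

207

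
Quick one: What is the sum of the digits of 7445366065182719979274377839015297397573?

207

7+4+4+5+3+6+6+0+6+5+1+8+2+7+1+9+9+7+9+2+7+4+3+7+7+8+3+9+0+1+5+2+9+7+3+9+7+5+7+3 = 207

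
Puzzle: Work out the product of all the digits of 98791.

4536

9×8×7×9×1 = 4536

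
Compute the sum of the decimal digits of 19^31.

199

19^31 = 4378865740046709085864680868712732574619
Sum of its 40 digits: 199.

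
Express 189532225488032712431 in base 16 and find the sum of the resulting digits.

146

189532225488032712431 in base 16 is A4649BAE5876D46EF.
Digit sum: 10+4+6+4+9+11+10+14+5+8+7+6+13+4+6+14+15 = 146.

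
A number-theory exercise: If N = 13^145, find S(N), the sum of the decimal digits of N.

760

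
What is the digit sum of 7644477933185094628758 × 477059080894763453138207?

7644477933185094628758 × 477059080894763453138207 = 3646867616725582186243751942510973554730756906
Sum of its 46 digits: 216.

216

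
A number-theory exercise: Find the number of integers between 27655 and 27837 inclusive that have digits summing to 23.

The integers in [27655, 27837] that have digits summing to 23: 27662, 27671, 27680, 27707, 27716, 27725, …, 27824, 27833.
15 qualify.

15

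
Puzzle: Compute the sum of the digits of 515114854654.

49

5+1+5+1+1+4+8+5+4+6+5+4 = 49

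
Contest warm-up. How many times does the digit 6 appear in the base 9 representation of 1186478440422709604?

2

1186478440422709604 in base 9 is 7812575464286700705.
The digit 6 appears 2 times.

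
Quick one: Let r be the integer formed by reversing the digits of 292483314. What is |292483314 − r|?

120900978

Reverse of 292483314 is 413384292.
|292483314 − 413384292| = 120900978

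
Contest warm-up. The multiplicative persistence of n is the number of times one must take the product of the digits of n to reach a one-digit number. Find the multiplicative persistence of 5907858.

5907858 → 0 (1 step)

1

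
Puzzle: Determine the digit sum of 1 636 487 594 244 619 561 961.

1+6+3+6+4+8+7+5+9+4+2+4+4+6+1+9+5+6+1+9+6+1 = 107

107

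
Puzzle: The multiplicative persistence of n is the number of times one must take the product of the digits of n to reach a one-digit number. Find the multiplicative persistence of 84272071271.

1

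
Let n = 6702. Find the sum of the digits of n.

15

6+7+0+2 = 15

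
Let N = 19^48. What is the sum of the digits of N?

19^48 = 23997878253756106444997335735942416102218125380085922630082241
Sum of its 62 digits: 262.

262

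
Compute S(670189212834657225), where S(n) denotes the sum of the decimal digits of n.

78

6+7+0+1+8+9+2+1+2+8+3+4+6+5+7+2+2+5 = 78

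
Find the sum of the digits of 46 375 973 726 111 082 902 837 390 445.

4+6+3+7+5+9+7+3+7+2+6+1+1+1+0+8+2+9+0+2+8+3+7+3+9+0+4+4+5 = 126

126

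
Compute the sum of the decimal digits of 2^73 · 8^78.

398

2^73 · 8^78 = 260740604970814219042361048116400404614587954389239840081425977517360806369707098391474864128
Sum of its 93 digits: 398.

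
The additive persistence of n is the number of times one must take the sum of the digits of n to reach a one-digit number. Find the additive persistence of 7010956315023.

2

7010956315023 → 42 → 6 (2 steps)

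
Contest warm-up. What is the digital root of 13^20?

7

The digital root of n equals n mod 9 (or 9 when 9 | n), so we need 13^20 mod 9.
13^20 ≡ 7 (mod 9), so the digital root is 7.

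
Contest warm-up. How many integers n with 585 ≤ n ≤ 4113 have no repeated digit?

1874

The integers in [585, 4113] that have no repeated digit: 586, 587, 589, 590, 591, 592, …, 4108, 4109.
1874 qualify.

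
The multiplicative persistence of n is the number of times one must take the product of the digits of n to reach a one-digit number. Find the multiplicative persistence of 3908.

3908 → 0 (1 step)

1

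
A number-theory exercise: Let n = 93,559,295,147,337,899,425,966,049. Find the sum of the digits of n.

143

9+3+5+5+9+2+9+5+1+4+7+3+3+7+8+9+9+4+2+5+9+6+6+0+4+9 = 143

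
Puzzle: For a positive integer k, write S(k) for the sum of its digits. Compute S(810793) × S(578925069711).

1680

S(810793) = 8+1+0+7+9+3 = 28.
S(578925069711) = 5+7+8+9+2+5+0+6+9+7+1+1 = 60.
28 · 60 = 1680.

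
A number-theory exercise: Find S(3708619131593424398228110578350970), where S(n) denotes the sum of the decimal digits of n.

144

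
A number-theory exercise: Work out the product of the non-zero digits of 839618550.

8×3×9×6×1×8×5×5 = 259200

259200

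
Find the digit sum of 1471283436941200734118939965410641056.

1+4+7+1+2+8+3+4+3+6+9+4+1+2+0+0+7+3+4+1+1+8+9+3+9+9+6+5+4+1+0+6+4+1+0+5+6 = 147

147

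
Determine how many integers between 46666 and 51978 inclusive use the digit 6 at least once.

1687

The integers in [46666, 51978] that use the digit 6 at least once: 46666, 46667, 46668, 46669, 46670, 46671, …, 51969, 51976.
1687 qualify.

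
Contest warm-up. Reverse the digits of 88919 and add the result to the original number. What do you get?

180907

Reverse of 88919 is 91988.
88919 + 91988 = 180907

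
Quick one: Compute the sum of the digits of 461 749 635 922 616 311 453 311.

4+6+1+7+4+9+6+3+5+9+2+2+6+1+6+3+1+1+4+5+3+3+1+1 = 93

93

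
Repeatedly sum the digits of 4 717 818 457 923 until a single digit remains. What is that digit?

4+7+1+7+8+1+8+4+5+7+9+2+3 = 66
6+6 = 12
1+2 = 3

3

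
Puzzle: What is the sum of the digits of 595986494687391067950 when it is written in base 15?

116

595986494687391067950 in base 15 is 60B06977A8A8D47550.
Digit sum: 6+0+11+0+6+9+7+7+10+8+10+8+13+4+7+5+5+0 = 116.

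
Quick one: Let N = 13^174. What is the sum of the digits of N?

13^174 = 67010568345416126184241812331520780292274407421898662944354630455648085753696371534793402518598280661498024203257176314606485167780665531769259533556129080930856621960496256026155090477886284889
Sum of its 194 digits: 865.

865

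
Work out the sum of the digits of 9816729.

42

9+8+1+6+7+2+9 = 42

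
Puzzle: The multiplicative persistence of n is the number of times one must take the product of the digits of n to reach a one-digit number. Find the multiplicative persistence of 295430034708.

295430034708 → 0 (1 step)

1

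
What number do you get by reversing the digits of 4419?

9144

Reversing 4419 gives 9144.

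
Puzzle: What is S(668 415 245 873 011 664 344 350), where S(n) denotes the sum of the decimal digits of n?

6+6+8+4+1+5+2+4+5+8+7+3+0+1+1+6+6+4+3+4+4+3+5+0 = 96

96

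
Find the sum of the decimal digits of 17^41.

17^41 = 280805607755268602048174614102036928492604365174417
Sum of its 51 digits: 206.

206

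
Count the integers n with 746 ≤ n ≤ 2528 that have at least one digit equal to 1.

1231

The integers in [746, 2528] that have at least one digit equal to 1: 751, 761, 771, 781, 791, 801, …, 2519, 2521.
1231 qualify.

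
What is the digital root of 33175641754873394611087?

4

3+3+1+7+5+6+4+1+7+5+4+8+7+3+3+9+4+6+1+1+0+8+7 = 103
1+0+3 = 4
(Equivalently, 33175641754873394611087 mod 9 = 4.)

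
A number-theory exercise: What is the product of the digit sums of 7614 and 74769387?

S(7614) = 7+6+1+4 = 18.
S(74769387) = 7+4+7+6+9+3+8+7 = 51.
18 · 51 = 918.

918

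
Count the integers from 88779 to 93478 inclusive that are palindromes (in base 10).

The integers in [88779, 93478] that are palindromes (in base 10): 88788, 88888, 88988, 89098, 89198, 89298, …, 93339, 93439.
48 qualify.

48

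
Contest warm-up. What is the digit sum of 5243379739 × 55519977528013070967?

105

5243379739 × 55519977528013070967 = 291112325280119041235536937613
Sum of its 30 digits: 105.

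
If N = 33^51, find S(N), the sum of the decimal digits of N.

33^51 = 278106368284019834975553700094962919414183375617767113232413626310384666309217
Sum of its 78 digits: 333.

333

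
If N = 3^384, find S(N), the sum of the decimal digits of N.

783

3^384 = 1638935311392320119166899415542819073641124712211815523948298482694235538906271958706896595665141002450684974003603106305516970574177405212679151205373697500164072550932748470956551681
Sum of its 184 digits: 783.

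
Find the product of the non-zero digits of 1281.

16

1×2×8×1 = 16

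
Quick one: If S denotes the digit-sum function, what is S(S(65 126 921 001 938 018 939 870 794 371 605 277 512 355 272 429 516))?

First digit sum: 215.
2+1+5 = 8.

8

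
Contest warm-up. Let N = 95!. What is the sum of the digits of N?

585

95! = 10329978488239059262599702099394727095397746340117372869212250571234293987594703124871765375385424468563282236864226607350415360000000000000000000000
Sum of its 149 digits: 585.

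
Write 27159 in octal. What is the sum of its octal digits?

27159 in base 8 is 65027.
Digit sum: 6+5+0+2+7 = 20.

20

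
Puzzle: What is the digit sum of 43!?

180

43! = 60415263063373835637355132068513997507264512000000000
Sum of its 53 digits: 180.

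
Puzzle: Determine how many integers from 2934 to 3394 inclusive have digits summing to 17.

29

The integers in [2934, 3394] that have digits summing to 17: 2942, 2951, 2960, 3059, 3068, 3077, …, 3383, 3392.
29 qualify.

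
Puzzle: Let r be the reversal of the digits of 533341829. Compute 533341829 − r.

Reverse of 533341829 is 928143335.
533341829 − 928143335 = -394801506

-394801506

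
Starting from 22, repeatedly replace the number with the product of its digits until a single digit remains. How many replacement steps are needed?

1

22 → 4 (1 step)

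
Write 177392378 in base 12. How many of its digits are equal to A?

1

177392378 in base 12 is 4B4A9762.
The digit A appears 1 time.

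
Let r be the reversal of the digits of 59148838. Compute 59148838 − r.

-24735357

Reverse of 59148838 is 83884195.
59148838 − 83884195 = -24735357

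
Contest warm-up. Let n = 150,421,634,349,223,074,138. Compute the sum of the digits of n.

1+5+0+4+2+1+6+3+4+3+4+9+2+2+3+0+7+4+1+3+8 = 72

72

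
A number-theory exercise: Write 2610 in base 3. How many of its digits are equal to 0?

4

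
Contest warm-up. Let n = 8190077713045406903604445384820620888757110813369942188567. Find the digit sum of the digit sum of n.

First digit sum: 255.
2+5+5 = 12.

12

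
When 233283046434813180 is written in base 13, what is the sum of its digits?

233283046434813180 in base 13 is 4732C80B697A6BC0.
Digit sum: 4+7+3+2+12+8+0+11+6+9+7+10+6+11+12+0 = 108.

108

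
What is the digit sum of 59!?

324

59! = 138683118545689835737939019720389406345902876772687432540821294940160000000000000
Sum of its 81 digits: 324.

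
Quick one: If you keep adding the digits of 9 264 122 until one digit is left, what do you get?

8

9+2+6+4+1+2+2 = 26
2+6 = 8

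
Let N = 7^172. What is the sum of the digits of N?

7^172 = 22743792394229783703324968302948048914802297906725751125690494748022168763393663766122202934319824761844480012849410006555553109314693743185383201
Sum of its 146 digits: 628.

628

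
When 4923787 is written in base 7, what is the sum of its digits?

31

4923787 in base 7 is 56565031.
Digit sum: 5+6+5+6+5+0+3+1 = 31.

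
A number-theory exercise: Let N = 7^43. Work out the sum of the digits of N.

169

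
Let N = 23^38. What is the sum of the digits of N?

241

23^38 = 5567468501746134532846058029734065138452687762629169
Sum of its 52 digits: 241.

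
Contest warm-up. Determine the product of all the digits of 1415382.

1×4×1×5×3×8×2 = 960

960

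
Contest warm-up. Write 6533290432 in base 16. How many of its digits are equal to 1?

6533290432 in base 16 is 1856A19C0.
The digit 1 appears 2 times.

2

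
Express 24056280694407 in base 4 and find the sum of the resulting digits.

30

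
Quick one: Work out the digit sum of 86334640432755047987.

95

8+6+3+3+4+6+4+0+4+3+2+7+5+5+0+4+7+9+8+7 = 95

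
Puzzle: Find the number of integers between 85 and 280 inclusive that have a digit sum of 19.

The integers in [85, 280] that have a digit sum of 19: 199.
1 qualifies.

1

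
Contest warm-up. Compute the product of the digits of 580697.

5×8×0×6×9×7 = 0

0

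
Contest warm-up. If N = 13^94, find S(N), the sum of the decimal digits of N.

481

13^94 = 513659254171021172271592450568246047489920249149063314875767634353494969417264192587335787046883806712089
Sum of its 105 digits: 481.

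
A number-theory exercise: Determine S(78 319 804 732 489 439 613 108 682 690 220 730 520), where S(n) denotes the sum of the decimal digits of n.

160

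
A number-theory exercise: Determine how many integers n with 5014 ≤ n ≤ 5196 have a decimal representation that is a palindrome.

1

The integers in [5014, 5196] that have a decimal representation that is a palindrome: 5115.
1 qualifies.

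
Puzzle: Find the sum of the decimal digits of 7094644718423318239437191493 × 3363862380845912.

189

7094644718423318239437191493 × 3363862380845912 = 23865408473771338243461506814717526870226616
Sum of its 44 digits: 189.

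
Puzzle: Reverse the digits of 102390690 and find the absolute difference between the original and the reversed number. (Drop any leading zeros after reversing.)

6297489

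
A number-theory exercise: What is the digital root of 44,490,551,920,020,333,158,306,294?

2

4+4+4+9+0+5+5+1+9+2+0+0+2+0+3+3+3+1+5+8+3+0+6+2+9+4 = 92
9+2 = 11
1+1 = 2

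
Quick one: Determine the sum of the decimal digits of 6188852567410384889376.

6+1+8+8+8+5+2+5+6+7+4+1+0+3+8+4+8+8+9+3+7+6 = 117

117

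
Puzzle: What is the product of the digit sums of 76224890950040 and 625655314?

2072

S(76224890950040) = 7+6+2+2+4+8+9+0+9+5+0+0+4+0 = 56.
S(625655314) = 6+2+5+6+5+5+3+1+4 = 37.
56 · 37 = 2072.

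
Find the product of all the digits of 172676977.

1555848

1×7×2×6×7×6×9×7×7 = 1555848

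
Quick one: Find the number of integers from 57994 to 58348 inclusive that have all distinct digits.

149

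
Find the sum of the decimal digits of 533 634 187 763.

5+3+3+6+3+4+1+8+7+7+6+3 = 56

56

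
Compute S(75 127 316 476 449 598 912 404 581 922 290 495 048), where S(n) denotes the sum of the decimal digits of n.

176

7+5+1+2+7+3+1+6+4+7+6+4+4+9+5+9+8+9+1+2+4+0+4+5+8+1+9+2+2+2+9+0+4+9+5+0+4+8 = 176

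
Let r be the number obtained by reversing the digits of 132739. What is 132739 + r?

1069970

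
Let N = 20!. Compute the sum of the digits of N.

20! = 2432902008176640000
Sum of its 19 digits: 54.

54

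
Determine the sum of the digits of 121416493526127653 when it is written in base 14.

126

121416493526127653 in base 14 is ACD8858DBD75337.
Digit sum: 10+12+13+8+8+5+8+13+11+13+7+5+3+3+7 = 126.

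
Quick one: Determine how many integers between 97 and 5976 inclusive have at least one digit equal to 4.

2334

The integers in [97, 5976] that have at least one digit equal to 4: 104, 114, 124, 134, 140, 141, …, 5964, 5974.
2334 qualify.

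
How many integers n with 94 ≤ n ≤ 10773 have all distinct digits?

5429

The integers in [94, 10773] that have all distinct digits: 94, 95, 96, 97, 98, 102, …, 10768, 10769.
5429 qualify.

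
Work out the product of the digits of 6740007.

0

6×7×4×0×0×0×7 = 0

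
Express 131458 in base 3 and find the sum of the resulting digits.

131458 in base 3 is 20200022211.
Digit sum: 2+0+2+0+0+0+2+2+2+1+1 = 12.

12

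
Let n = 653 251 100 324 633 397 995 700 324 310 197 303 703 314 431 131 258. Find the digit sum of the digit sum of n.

13

First digit sum: 175.
1+7+5 = 13.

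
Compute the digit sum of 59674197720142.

64

5+9+6+7+4+1+9+7+7+2+0+1+4+2 = 64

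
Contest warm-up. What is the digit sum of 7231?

13

7+2+3+1 = 13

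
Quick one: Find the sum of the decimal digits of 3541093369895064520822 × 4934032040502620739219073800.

3541093369895064520822 × 4934032040502620739219073800 = 17471868145473646750823413599485951913279654663600
Sum of its 50 digits: 237.

237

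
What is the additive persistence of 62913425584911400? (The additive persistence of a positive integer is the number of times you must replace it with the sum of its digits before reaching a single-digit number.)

3

62913425584911400 → 64 → 10 → 1 (3 steps)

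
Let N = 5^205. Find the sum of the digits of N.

662

5^205 = 194469227433160678348252001680628882518445380272536472909409894212178088563605732536998275722678550529905205923597577566397376358509063720703125
Sum of its 144 digits: 662.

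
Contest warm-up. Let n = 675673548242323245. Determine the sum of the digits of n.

6+7+5+6+7+3+5+4+8+2+4+2+3+2+3+2+4+5 = 78

78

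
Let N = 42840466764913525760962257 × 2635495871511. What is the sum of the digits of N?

171

42840466764913525760962257 × 2635495871511 = 112905873292533803331938972974192560327
Sum of its 39 digits: 171.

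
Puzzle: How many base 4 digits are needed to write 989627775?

15

989627775 in base 4 is 322333020111333, which has 15 digits.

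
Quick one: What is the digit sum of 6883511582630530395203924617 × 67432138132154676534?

234

6883511582630530395203924617 × 67432138132154676534 = 464169903874228575243165740126170988726954837478
Sum of its 48 digits: 234.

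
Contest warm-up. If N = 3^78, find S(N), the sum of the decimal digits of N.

153

3^78 = 16423203268260658146231467800709255289
Sum of its 38 digits: 153.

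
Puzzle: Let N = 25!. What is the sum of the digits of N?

72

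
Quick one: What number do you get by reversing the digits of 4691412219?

9122141964

Reversing 4691412219 gives 9122141964.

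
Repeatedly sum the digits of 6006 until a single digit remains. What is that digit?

6+0+0+6 = 12
1+2 = 3

3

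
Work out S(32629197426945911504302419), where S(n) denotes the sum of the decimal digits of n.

3+2+6+2+9+1+9+7+4+2+6+9+4+5+9+1+1+5+0+4+3+0+2+4+1+9 = 108

108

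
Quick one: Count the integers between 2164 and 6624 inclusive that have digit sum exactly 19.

The integers in [2164, 6624] that have digit sum exactly 19: 2179, 2188, 2197, 2269, 2278, 2287, …, 6607, 6616.
329 qualify.

329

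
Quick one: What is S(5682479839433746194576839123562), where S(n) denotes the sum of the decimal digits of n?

159

5+6+8+2+4+7+9+8+3+9+4+3+3+7+4+6+1+9+4+5+7+6+8+3+9+1+2+3+5+6+2 = 159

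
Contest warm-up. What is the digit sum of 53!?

279

53! = 4274883284060025564298013753389399649690343788366813724672000000000000
Sum of its 70 digits: 279.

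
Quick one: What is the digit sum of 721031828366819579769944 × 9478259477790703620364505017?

215

721031828366819579769944 × 9478259477790703620364505017 = 6834126761006567591391311846226650141157256293809048
Sum of its 52 digits: 215.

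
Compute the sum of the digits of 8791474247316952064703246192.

8+7+9+1+4+7+4+2+4+7+3+1+6+9+5+2+0+6+4+7+0+3+2+4+6+1+9+2 = 123

123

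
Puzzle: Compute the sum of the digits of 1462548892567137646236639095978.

161

1+4+6+2+5+4+8+8+9+2+5+6+7+1+3+7+6+4+6+2+3+6+6+3+9+0+9+5+9+7+8 = 161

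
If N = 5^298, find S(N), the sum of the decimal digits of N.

5^298 = 19636373861190906212383087819945102571900862049997798260446196468748421018886863425840391536149327809108734286260527514052671674441698875611230059296435853809012421857839447714155767243937589228153228759765625
Sum of its 209 digits: 967.

967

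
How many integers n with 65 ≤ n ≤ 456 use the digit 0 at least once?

75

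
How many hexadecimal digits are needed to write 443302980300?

443302980300 in base 16 is 6736EAAACC, which has 10 digits.

10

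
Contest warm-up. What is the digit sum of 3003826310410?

31

3+0+0+3+8+2+6+3+1+0+4+1+0 = 31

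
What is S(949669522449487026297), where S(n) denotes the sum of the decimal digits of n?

9+4+9+6+6+9+5+2+2+4+4+9+4+8+7+0+2+6+2+9+7 = 114

114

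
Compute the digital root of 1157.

1+1+5+7 = 14
1+4 = 5

5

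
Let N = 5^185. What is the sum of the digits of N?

560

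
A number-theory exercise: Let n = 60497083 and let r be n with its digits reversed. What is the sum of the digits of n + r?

Reversal of 60497083 is 38079406; 60497083 + 38079406 = 98576489.
Digit sum of 98576489: 9+8+5+7+6+4+8+9 = 56.

56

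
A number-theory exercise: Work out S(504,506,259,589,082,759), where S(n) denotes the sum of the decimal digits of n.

5+0+4+5+0+6+2+5+9+5+8+9+0+8+2+7+5+9 = 89

89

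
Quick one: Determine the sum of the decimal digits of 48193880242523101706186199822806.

4+8+1+9+3+8+8+0+2+4+2+5+2+3+1+0+1+7+0+6+1+8+6+1+9+9+8+2+2+8+0+6 = 134

134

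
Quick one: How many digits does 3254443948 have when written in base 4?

16

3254443948 in base 4 is 3001332231332230, which has 16 digits.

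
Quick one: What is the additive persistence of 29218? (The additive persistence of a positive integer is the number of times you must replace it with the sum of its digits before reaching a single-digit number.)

2

29218 → 22 → 4 (2 steps)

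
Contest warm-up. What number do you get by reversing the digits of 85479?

97458

Reversing 85479 gives 97458.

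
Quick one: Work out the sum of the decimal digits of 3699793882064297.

92

3+6+9+9+7+9+3+8+8+2+0+6+4+2+9+7 = 92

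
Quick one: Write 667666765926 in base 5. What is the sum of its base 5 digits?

667666765926 in base 5 is 41414340143002201.
Digit sum: 4+1+4+1+4+3+4+0+1+4+3+0+0+2+2+0+1 = 34.

34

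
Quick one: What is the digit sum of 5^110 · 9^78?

5^110 · 9^78 = 20778596674206191490714915653809603405562276974571742603662393793433664364589534643605277184662911798947184890441752802558994517312385141849517822265625
Sum of its 152 digits: 711.

711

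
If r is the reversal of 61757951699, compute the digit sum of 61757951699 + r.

Reversal of 61757951699 is 99615975716; 61757951699 + 99615975716 = 161373927415.
Digit sum of 161373927415: 1+6+1+3+7+3+9+2+7+4+1+5 = 49.

49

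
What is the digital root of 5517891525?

3

5+5+1+7+8+9+1+5+2+5 = 48
4+8 = 12
1+2 = 3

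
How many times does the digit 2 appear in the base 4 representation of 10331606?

4

10331606 in base 4 is 213122113112.
The digit 2 appears 4 times.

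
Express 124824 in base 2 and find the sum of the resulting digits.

10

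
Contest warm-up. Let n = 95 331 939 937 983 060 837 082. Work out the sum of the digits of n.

115

9+5+3+3+1+9+3+9+9+3+7+9+8+3+0+6+0+8+3+7+0+8+2 = 115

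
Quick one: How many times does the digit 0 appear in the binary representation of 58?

58 in base 2 is 111010.
The digit 0 appears 2 times.

2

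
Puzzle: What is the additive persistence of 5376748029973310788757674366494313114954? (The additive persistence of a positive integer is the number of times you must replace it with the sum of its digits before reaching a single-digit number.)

5376748029973310788757674366494313114954 → 196 → 16 → 7 (3 steps)

3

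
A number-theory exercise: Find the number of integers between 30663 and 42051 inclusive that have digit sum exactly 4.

2

The integers in [30663, 42051] that have digit sum exactly 4: 31000, 40000.
2 qualify.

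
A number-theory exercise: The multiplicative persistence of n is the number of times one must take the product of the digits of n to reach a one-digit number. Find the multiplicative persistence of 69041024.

1

69041024 → 0 (1 step)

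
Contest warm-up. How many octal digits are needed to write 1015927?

1015927 in base 8 is 3700167, which has 7 digits.

7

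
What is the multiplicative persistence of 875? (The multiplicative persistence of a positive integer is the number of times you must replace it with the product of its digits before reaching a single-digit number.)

2

875 → 280 → 0 (2 steps)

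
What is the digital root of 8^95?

The digital root of n equals n mod 9 (or 9 when 9 | n), so we need 8^95 mod 9.
8^95 ≡ 8 (mod 9), so the digital root is 8.

8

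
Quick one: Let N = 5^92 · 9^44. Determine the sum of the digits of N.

5^92 · 9^44 = 19584424507897414910348205188753345673115040051838156905063262542589230807976719006546773016452789306640625
Sum of its 107 digits: 459.

459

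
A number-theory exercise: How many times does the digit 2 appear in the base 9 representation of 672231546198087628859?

3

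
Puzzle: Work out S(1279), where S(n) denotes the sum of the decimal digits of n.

1+2+7+9 = 19

19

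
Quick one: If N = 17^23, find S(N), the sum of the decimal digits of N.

17^23 = 19967568900859523802559065713
Sum of its 29 digits: 143.

143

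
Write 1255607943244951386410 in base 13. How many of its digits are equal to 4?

1255607943244951386410 in base 13 is B21C4750AA3824B75C8.
The digit 4 appears 2 times.

2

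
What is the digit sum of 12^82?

405

12^82 = 31107289852948419532830210325169922767038593747425104848349825951609481990716300348882944
Sum of its 89 digits: 405.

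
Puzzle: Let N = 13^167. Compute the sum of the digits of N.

817

13^167 = 1067922742228571333155838763990562203920682419026710431170104473634780655512486000821236978693827627217038837798464246009295887706488195279089377260599307565003593980723022601891214265317
Sum of its 187 digits: 817.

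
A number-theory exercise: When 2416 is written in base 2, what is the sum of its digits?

2416 in base 2 is 100101110000.
Digit sum: 1+0+0+1+0+1+1+1+0+0+0+0 = 5.

5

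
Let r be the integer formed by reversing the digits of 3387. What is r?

Reversing 3387 gives 7833.

7833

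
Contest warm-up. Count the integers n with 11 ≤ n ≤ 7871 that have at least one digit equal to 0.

2055

The integers in [11, 7871] that have at least one digit equal to 0: 20, 30, 40, 50, 60, 70, …, 7860, 7870.
2055 qualify.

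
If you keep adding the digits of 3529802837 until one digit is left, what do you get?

3+5+2+9+8+0+2+8+3+7 = 47
4+7 = 11
1+1 = 2

2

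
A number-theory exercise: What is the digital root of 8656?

8+6+5+6 = 25
2+5 = 7

7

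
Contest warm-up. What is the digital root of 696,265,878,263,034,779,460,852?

6

6+9+6+2+6+5+8+7+8+2+6+3+0+3+4+7+7+9+4+6+0+8+5+2 = 123
1+2+3 = 6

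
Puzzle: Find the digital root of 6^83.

The digital root of n equals n mod 9 (or 9 when 9 | n), so we need 6^83 mod 9.
6^83 ≡ 0 (mod 9), so the digital root is 9.

9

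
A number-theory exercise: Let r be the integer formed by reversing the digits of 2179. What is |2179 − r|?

7533

Reverse of 2179 is 9712.
|2179 − 9712| = 7533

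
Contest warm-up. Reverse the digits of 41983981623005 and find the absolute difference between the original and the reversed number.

8048637315909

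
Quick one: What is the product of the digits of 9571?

315

9×5×7×1 = 315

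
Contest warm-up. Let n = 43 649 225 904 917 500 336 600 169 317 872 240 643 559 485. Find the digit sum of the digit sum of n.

First digit sum: 187.
1+8+7 = 16.

16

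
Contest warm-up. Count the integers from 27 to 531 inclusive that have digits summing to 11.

47

The integers in [27, 531] that have digits summing to 11: 29, 38, 47, 56, 65, 74, …, 515, 524.
47 qualify.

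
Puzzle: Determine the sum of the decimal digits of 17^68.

17^68 = 468302691381921069883287081116284963942967097120751895878381045538504529308269554241
Sum of its 84 digits: 388.

388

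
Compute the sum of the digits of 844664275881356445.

8+4+4+6+6+4+2+7+5+8+8+1+3+5+6+4+4+5 = 90

90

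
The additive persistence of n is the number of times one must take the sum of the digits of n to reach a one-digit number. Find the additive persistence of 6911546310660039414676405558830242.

2

6911546310660039414676405558830242 → 134 → 8 (2 steps)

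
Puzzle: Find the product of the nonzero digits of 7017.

7×1×7 = 49

49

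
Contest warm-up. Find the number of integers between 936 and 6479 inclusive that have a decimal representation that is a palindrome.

The integers in [936, 6479] that have a decimal representation that is a palindrome: 939, 949, 959, 969, 979, 989, …, 6336, 6446.
62 qualify.

62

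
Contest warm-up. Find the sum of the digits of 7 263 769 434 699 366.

7+2+6+3+7+6+9+4+3+4+6+9+9+3+6+6 = 90

90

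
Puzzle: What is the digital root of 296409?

3

2+9+6+4+0+9 = 30
3+0 = 3
(Equivalently, 296409 mod 9 = 3.)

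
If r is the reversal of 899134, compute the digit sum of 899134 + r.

14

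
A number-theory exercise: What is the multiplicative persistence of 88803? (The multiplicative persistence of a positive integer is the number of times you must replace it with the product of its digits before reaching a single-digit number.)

1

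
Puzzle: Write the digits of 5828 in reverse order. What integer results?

Reversing 5828 gives 8285.

8285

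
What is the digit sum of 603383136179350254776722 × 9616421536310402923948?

603383136179350254776722 × 9616421536310402923948 = 5802386585401616438252940896706505262686738456
Sum of its 46 digits: 214.

214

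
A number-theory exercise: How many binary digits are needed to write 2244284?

2244284 in base 2 is 1000100011111010111100, which has 22 digits.

22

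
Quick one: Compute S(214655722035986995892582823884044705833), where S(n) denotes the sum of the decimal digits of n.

2+1+4+6+5+5+7+2+2+0+3+5+9+8+6+9+9+5+8+9+2+5+8+2+8+2+3+8+8+4+0+4+4+7+0+5+8+3+3 = 189

189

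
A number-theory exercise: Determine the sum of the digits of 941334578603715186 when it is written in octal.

941334578603715186 in base 8 is 64202254772435665162.
Digit sum: 6+4+2+0+2+2+5+4+7+7+2+4+3+5+6+6+5+1+6+2 = 79.

79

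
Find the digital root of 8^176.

The digital root of n equals n mod 9 (or 9 when 9 | n), so we need 8^176 mod 9.
8^176 ≡ 1 (mod 9), so the digital root is 1.

1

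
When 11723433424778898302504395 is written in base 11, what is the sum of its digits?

11723433424778898302504395 in base 11 is 1210215605223258150749248.
Digit sum: 1+2+1+0+2+1+5+6+0+5+2+2+3+2+5+8+1+5+0+7+4+9+2+4+8 = 85.

85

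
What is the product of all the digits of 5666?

5×6×6×6 = 1080

1080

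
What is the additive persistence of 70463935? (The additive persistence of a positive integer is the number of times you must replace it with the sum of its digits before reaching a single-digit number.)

3

70463935 → 37 → 10 → 1 (3 steps)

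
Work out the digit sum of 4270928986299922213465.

4+2+7+0+9+2+8+9+8+6+2+9+9+9+2+2+2+1+3+4+6+5 = 109

109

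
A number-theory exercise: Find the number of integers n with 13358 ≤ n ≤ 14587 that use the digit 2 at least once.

The integers in [13358, 14587] that use the digit 2 at least once: 13362, 13372, 13382, 13392, 13402, 13412, …, 14572, 14582.
312 qualify.

312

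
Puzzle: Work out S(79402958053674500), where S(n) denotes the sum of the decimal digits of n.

74

7+9+4+0+2+9+5+8+0+5+3+6+7+4+5+0+0 = 74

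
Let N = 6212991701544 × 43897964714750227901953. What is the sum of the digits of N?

159

6212991701544 × 43897964714750227901953 = 272737690487414491047516754670715432
Sum of its 36 digits: 159.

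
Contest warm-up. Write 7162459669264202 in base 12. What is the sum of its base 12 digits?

7162459669264202 in base 12 is 56B39880335B722.
Digit sum: 5+6+11+3+9+8+8+0+3+3+5+11+7+2+2 = 83.

83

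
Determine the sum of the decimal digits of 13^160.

13^160 = 17019091339299243249937504722072749606507551708779196027375507115726426737901805724288862136675319788307329044899407678579812295906343018100162865372568208504490934514404899830401
Sum of its 179 digits: 805.

805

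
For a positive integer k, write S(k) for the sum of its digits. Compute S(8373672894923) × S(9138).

1491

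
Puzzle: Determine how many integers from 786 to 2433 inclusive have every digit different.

The integers in [786, 2433] that have every digit different: 786, 789, 790, 791, 792, 793, …, 2430, 2431.
842 qualify.

842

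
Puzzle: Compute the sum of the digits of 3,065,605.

3+0+6+5+6+0+5 = 25

25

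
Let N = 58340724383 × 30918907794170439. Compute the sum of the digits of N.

117

58340724383 × 30918907794170439 = 1803831477843088075825114137
Sum of its 28 digits: 117.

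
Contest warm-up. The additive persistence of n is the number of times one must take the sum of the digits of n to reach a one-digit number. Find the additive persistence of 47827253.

47827253 → 38 → 11 → 2 (3 steps)

3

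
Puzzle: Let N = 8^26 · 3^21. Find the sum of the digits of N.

8^26 · 3^21 = 3161447767348821628323748676370432
Sum of its 34 digits: 153.

153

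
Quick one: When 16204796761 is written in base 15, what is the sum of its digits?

69

16204796761 in base 15 is 64C99B3E1.
Digit sum: 6+4+12+9+9+11+3+14+1 = 69.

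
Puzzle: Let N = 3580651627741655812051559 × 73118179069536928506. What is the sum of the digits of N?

3580651627741655812051559 × 73118179069536928506 = 261810726902843271665140294631749631368840854
Sum of its 45 digits: 192.

192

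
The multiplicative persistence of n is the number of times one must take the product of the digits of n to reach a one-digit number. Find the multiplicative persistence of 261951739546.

2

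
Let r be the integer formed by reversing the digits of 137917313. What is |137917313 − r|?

175802418

Reverse of 137917313 is 313719731.
|137917313 − 313719731| = 175802418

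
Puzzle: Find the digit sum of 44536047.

4+4+5+3+6+0+4+7 = 33

33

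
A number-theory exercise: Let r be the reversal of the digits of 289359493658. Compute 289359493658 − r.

-567035460324

Reverse of 289359493658 is 856394953982.
289359493658 − 856394953982 = -567035460324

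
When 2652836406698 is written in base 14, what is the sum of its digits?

36

2652836406698 in base 14 is 92580044202.
Digit sum: 9+2+5+8+0+0+4+4+2+0+2 = 36.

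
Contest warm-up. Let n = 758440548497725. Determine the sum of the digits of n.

79

7+5+8+4+4+0+5+4+8+4+9+7+7+2+5 = 79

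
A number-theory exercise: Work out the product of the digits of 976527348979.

1440270720

9×7×6×5×2×7×3×4×8×9×7×9 = 1440270720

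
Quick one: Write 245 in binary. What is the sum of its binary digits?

6

245 in base 2 is 11110101.
Digit sum: 1+1+1+1+0+1+0+1 = 6.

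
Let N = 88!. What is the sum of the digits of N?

531

88! = 185482642257398439114796845645546284380220968949399346684421580986889562184028199319100141244804501828416633516851200000000000000000000
Sum of its 135 digits: 531.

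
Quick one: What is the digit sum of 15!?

45

15! = 1307674368000
Sum of its 13 digits: 45.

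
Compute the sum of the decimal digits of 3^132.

288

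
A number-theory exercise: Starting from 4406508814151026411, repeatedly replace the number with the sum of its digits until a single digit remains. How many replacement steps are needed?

2

4406508814151026411 → 61 → 7 (2 steps)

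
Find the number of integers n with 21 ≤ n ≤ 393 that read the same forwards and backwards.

The integers in [21, 393] that read the same forwards and backwards: 22, 33, 44, 55, 66, 77, …, 383, 393.
38 qualify.

38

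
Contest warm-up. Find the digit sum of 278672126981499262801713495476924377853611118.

2+7+8+6+7+2+1+2+6+9+8+1+4+9+9+2+6+2+8+0+1+7+1+3+4+9+5+4+7+6+9+2+4+3+7+7+8+5+3+6+1+1+1+1+8 = 212

212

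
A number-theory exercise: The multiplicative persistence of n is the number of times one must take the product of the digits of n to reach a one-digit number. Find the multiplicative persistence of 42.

1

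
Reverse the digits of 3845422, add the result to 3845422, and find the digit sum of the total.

29

Reversal of 3845422 is 2245483; 3845422 + 2245483 = 6090905.
Digit sum of 6090905: 6+0+9+0+9+0+5 = 29.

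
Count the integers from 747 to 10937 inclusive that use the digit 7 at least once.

3515

The integers in [747, 10937] that use the digit 7 at least once: 747, 748, 749, 750, 751, 752, …, 10927, 10937.
3515 qualify.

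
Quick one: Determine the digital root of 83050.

7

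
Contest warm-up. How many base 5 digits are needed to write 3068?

5

3068 in base 5 is 44233, which has 5 digits.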